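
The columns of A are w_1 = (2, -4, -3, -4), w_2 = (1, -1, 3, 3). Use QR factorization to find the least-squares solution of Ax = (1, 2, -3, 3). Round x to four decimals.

x = (-0.2889, -0.2667)

q_1 = w_1/‖w_1‖ = (2, -4, -3, -4)/6.7082 = (0.2981, -0.5963, -0.4472, -0.5963).
r_{12} = q_1·w_2 = -2.2361.
u_2 = w_2 + 2.2361·q_1 = (1.6667, -2.3333, 2.0000, 1.6667).
‖u_2‖ = 3.8730, so q_2 = (0.4303, -0.6025, 0.5164, 0.4303).
Qᵀb = (-1.3416, -1.0328).
Back-substitute: x_2 = -1.0328/3.8730 = -0.2667.
x_1 = (-1.3416 + 2.2361·(-0.2667))/6.7082 = -0.2889.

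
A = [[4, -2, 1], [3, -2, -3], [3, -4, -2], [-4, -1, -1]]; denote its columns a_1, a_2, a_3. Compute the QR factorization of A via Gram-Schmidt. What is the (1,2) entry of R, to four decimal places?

a_1 = (4, 3, 3, -4); ‖a_1‖ = 7.0711, so q_1 = (0.5657, 0.4243, 0.4243, -0.5657).
r_{12} = q_1·a_2 = -3.1113.

r_{12} = -3.1113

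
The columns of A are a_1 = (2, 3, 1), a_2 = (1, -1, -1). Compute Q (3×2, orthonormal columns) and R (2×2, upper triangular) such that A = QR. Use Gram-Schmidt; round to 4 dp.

q_1 = a_1/‖a_1‖ = (2, 3, 1)/3.7417 = (0.5345, 0.8018, 0.2673).
r_{12} = q_1·a_2 = -0.5345.
u_2 = a_2 + 0.5345·q_1 = (1.2857, -0.5714, -0.8571).
‖u_2‖ = 1.6475, so q_2 = (0.7804, -0.3468, -0.5203).

Q = [[0.5345, 0.7804], [0.8018, -0.3468], [0.2673, -0.5203]], R = [[3.7417, -0.5345], [0.0000, 1.6475]]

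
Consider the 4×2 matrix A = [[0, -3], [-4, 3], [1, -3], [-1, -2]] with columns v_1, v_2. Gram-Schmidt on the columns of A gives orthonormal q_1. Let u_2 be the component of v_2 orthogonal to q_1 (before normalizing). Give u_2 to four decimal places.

u_2 = (-3.0000, 0.1111, -2.2778, -2.7222)

v_1 = (0, -4, 1, -1); ‖v_1‖ = 4.2426, so q_1 = (0.0000, -0.9428, 0.2357, -0.2357).
q_1·v_2 = 0.0000·(-3) + (-0.9428)·3 + 0.2357·(-3) + (-0.2357)·(-2) = -3.0641.
u_2 = v_2 + 3.0641·q_1 = (-3.0000, 0.1111, -2.2778, -2.7222).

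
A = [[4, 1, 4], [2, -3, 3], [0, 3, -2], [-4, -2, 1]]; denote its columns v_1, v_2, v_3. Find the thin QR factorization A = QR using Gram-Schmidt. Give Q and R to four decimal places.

Q = [[0.6667, 0.0711, 0.7328], [0.3333, -0.7107, -0.1386], [0.0000, 0.6396, 0.0594], [-0.6667, -0.2843, 0.6635]], R = [[6.0000, 1.0000, 3.0000], [0.0000, 4.6904, -3.4112], [0.0000, 0.0000, 3.0600]]

v_1 = (4, 2, 0, -4); ‖v_1‖ = 6.0000, so e_1 = (0.6667, 0.3333, 0.0000, -0.6667).
e_1·v_2 = 0.6667·1 + 0.3333·(-3) + 0.0000·3 + (-0.6667)·(-2) = 1.0000.
u_2 = v_2 − 1.0000·e_1 = (0.3333, -3.3333, 3.0000, -1.3333).
‖u_2‖ = 4.6904, so e_2 = (0.0711, -0.7107, 0.6396, -0.2843).
e_1·v_3 = 0.6667·4 + 0.3333·3 + 0.0000·(-2) + (-0.6667)·1 = 3.0000; e_2·v_3 = 0.0711·4 + (-0.7107)·3 + 0.6396·(-2) + (-0.2843)·1 = -3.4112.
u_3 = v_3 − 3.0000·e_1 + 3.4112·e_2 = (2.2424, -0.4242, 0.1818, 2.0303).
‖u_3‖ = 3.0600, so e_3 = (0.7328, -0.1386, 0.0594, 0.6635).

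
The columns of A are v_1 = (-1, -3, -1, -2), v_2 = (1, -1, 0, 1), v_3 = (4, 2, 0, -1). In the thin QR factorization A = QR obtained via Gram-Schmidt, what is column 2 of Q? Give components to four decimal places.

q_2 = (0.5774, -0.5774, 0.0000, 0.5774)

v_1 = (-1, -3, -1, -2); ‖v_1‖ = 3.8730, so q_1 = (-0.2582, -0.7746, -0.2582, -0.5164).
q_1·v_2 = (-0.2582)·1 + (-0.7746)·(-1) + (-0.2582)·0 + (-0.5164)·1 = 0.0000.
u_2 = v_2 − 0.0000·q_1 = (1.0000, -1.0000, 0.0000, 1.0000).
‖u_2‖ = 1.7321, so q_2 = (0.5774, -0.5774, 0.0000, 0.5774).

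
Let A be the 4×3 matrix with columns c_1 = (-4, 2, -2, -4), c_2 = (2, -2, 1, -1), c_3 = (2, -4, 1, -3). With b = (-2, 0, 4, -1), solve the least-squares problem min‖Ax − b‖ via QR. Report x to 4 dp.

x = (0.2500, 0.7500, -0.2500)

q_1 = c_1/‖c_1‖ = (-4, 2, -2, -4)/6.3246 = (-0.6325, 0.3162, -0.3162, -0.6325).
r_{12} = q_1·c_2 = -1.5811.
u_2 = c_2 + 1.5811·q_1 = (1.0000, -1.5000, 0.5000, -2.0000).
‖u_2‖ = 2.7386, so q_2 = (0.3651, -0.5477, 0.1826, -0.7303).
r_{13} = q_1·c_3 = -0.9487; r_{23} = q_2·c_3 = 5.2947.
u_3 = c_3 + 0.9487·q_1 − 5.2947·q_2 = (-0.5333, -0.8000, -0.2667, 0.2667).
‖u_3‖ = 1.0328, so q_3 = (-0.5164, -0.7746, -0.2582, 0.2582).
Qᵀb = (0.6325, 0.7303, -0.2582).
Back-substitute: x_3 = -0.2582/1.0328 = -0.2500.
x_2 = (0.7303 − 5.2947·(-0.2500))/2.7386 = 0.7500.
x_1 = (0.6325 + 1.5811·0.7500 + 0.9487·(-0.2500))/6.3246 = 0.2500.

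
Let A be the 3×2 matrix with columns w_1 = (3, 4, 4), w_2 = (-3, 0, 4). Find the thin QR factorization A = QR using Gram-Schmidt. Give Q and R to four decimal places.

Q = [[0.4685, -0.7199], [0.6247, -0.1400], [0.6247, 0.6799]], R = [[6.4031, 1.0932], [0.0000, 4.8790]]

e_1 = w_1/‖w_1‖ = (3, 4, 4)/6.4031 = (0.4685, 0.6247, 0.6247).
r_{12} = e_1·w_2 = 1.0932.
u_2 = w_2 − 1.0932·e_1 = (-3.5122, -0.6829, 3.3171).
‖u_2‖ = 4.8790, so e_2 = (-0.7199, -0.1400, 0.6799).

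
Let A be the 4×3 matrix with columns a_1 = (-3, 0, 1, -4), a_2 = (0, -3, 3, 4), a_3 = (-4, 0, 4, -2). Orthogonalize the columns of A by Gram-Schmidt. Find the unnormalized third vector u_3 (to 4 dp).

u_3 = (-0.3580, 1.7455, 1.0406, 0.5287)

a_1 = (-3, 0, 1, -4); ‖a_1‖ = 5.0990, so q_1 = (-0.5883, 0.0000, 0.1961, -0.7845).
q_1·a_2 = (-0.5883)·0 + 0.0000·(-3) + 0.1961·3 + (-0.7845)·4 = -2.5495.
u_2 = a_2 + 2.5495·q_1 = (-1.5000, -3.0000, 3.5000, 2.0000).
‖u_2‖ = 5.2440, so q_2 = (-0.2860, -0.5721, 0.6674, 0.3814).
q_1·a_3 = (-0.5883)·(-4) + 0.0000·0 + 0.1961·4 + (-0.7845)·(-2) = 4.7068; q_2·a_3 = (-0.2860)·(-4) + (-0.5721)·0 + 0.6674·4 + 0.3814·(-2) = 3.0511.
u_3 = a_3 − 4.7068·q_1 − 3.0511·q_2 = (-0.3580, 1.7455, 1.0406, 0.5287).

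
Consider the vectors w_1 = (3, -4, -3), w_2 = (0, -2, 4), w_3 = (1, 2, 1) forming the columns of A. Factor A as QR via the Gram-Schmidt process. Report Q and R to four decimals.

Q = [[0.5145, 0.0799, 0.8538], [-0.6860, -0.5591, 0.4657], [-0.5145, 0.8253, 0.2328]], R = [[5.8310, -0.6860, -1.3720], [0.0000, 4.4192, -0.2130], [0.0000, 0.0000, 2.0180]]

w_1 = (3, -4, -3); ‖w_1‖ = 5.8310, so q_1 = (0.5145, -0.6860, -0.5145).
q_1·w_2 = 0.5145·0 + (-0.6860)·(-2) + (-0.5145)·4 = -0.6860.
u_2 = w_2 + 0.6860·q_1 = (0.3529, -2.4706, 3.6471).
‖u_2‖ = 4.4192, so q_2 = (0.0799, -0.5591, 0.8253).
q_1·w_3 = 0.5145·1 + (-0.6860)·2 + (-0.5145)·1 = -1.3720; q_2·w_3 = 0.0799·1 + (-0.5591)·2 + 0.8253·1 = -0.2130.
u_3 = w_3 + 1.3720·q_1 + 0.2130·q_2 = (1.7229, 0.9398, 0.4699).
‖u_3‖ = 2.0180, so q_3 = (0.8538, 0.4657, 0.2328).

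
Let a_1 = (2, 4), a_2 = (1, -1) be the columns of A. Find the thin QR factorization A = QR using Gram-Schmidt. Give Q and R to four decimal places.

Q = [[0.4472, 0.8944], [0.8944, -0.4472]], R = [[4.4721, -0.4472], [0.0000, 1.3416]]

a_1 = (2, 4); ‖a_1‖ = 4.4721, so e_1 = (0.4472, 0.8944).
e_1·a_2 = 0.4472·1 + 0.8944·(-1) = -0.4472.
u_2 = a_2 + 0.4472·e_1 = (1.2000, -0.6000).
‖u_2‖ = 1.3416, so e_2 = (0.8944, -0.4472).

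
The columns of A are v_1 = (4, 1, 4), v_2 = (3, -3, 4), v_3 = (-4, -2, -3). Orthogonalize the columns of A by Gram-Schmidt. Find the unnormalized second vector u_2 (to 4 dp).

u_2 = (-0.0303, -3.7576, 0.9697)

v_1 = (4, 1, 4); ‖v_1‖ = 5.7446, so q_1 = (0.6963, 0.1741, 0.6963).
q_1·v_2 = 0.6963·3 + 0.1741·(-3) + 0.6963·4 = 4.3519.
u_2 = v_2 − 4.3519·q_1 = (-0.0303, -3.7576, 0.9697).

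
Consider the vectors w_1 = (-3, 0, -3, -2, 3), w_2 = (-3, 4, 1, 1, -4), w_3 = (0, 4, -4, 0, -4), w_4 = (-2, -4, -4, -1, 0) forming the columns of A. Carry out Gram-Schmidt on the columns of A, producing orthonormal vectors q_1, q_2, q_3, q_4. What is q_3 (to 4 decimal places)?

q_3 = (0.4806, 0.2353, -0.7735, -0.0616, -0.3339)

w_1 = (-3, 0, -3, -2, 3); ‖w_1‖ = 5.5678, so q_1 = (-0.5388, 0.0000, -0.5388, -0.3592, 0.5388).
q_1·w_2 = (-0.5388)·(-3) + 0.0000·4 + (-0.5388)·1 + (-0.3592)·1 + 0.5388·(-4) = -1.4368.
u_2 = w_2 + 1.4368·q_1 = (-3.7742, 4.0000, 0.2258, 0.4839, -3.2258).
‖u_2‖ = 6.3981, so q_2 = (-0.5899, 0.6252, 0.0353, 0.0756, -0.5042).
q_1·w_3 = (-0.5388)·0 + 0.0000·4 + (-0.5388)·(-4) + (-0.3592)·0 + 0.5388·(-4) = 0.0000; q_2·w_3 = (-0.5899)·0 + 0.6252·4 + 0.0353·(-4) + 0.0756·0 + (-0.5042)·(-4) = 4.3763.
u_3 = w_3 + 0.0000·q_1 − 4.3763·q_2 = (2.5816, 1.2640, -4.1545, -0.3310, -1.7935).
‖u_3‖ = 5.3710, so q_3 = (0.4806, 0.2353, -0.7735, -0.0616, -0.3339).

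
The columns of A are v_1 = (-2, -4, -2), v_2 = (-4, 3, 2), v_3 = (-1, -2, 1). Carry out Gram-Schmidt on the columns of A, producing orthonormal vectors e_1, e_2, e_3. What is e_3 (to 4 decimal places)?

v_1 = (-2, -4, -2); ‖v_1‖ = 4.8990, so e_1 = (-0.4082, -0.8165, -0.4082).
e_1·v_2 = (-0.4082)·(-4) + (-0.8165)·3 + (-0.4082)·2 = -1.6330.
u_2 = v_2 + 1.6330·e_1 = (-4.6667, 1.6667, 1.3333).
‖u_2‖ = 5.1316, so e_2 = (-0.9094, 0.3248, 0.2598).
e_1·v_3 = (-0.4082)·(-1) + (-0.8165)·(-2) + (-0.4082)·1 = 1.6330; e_2·v_3 = (-0.9094)·(-1) + 0.3248·(-2) + 0.2598·1 = 0.5197.
u_3 = v_3 − 1.6330·e_1 − 0.5197·e_2 = (0.1392, -0.8354, 1.5316).
‖u_3‖ = 1.7502, so e_3 = (0.0796, -0.4773, 0.8751).

e_3 = (0.0796, -0.4773, 0.8751)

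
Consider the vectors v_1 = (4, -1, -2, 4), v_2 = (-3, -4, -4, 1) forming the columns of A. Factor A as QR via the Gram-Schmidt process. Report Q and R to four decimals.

v_1 = (4, -1, -2, 4); ‖v_1‖ = 6.0828, so e_1 = (0.6576, -0.1644, -0.3288, 0.6576).
e_1·v_2 = 0.6576·(-3) + (-0.1644)·(-4) + (-0.3288)·(-4) + 0.6576·1 = 0.6576.
u_2 = v_2 − 0.6576·e_1 = (-3.4324, -3.8919, -3.7838, 0.5676).
‖u_2‖ = 6.4473, so e_2 = (-0.5324, -0.6036, -0.5869, 0.0880).

Q = [[0.6576, -0.5324], [-0.1644, -0.6036], [-0.3288, -0.5869], [0.6576, 0.0880]], R = [[6.0828, 0.6576], [0.0000, 6.4473]]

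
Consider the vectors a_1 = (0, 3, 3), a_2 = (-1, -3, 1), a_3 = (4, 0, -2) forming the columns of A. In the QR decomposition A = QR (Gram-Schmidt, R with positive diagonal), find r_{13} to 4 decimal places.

r_{13} = -1.4142

e_1 = a_1/‖a_1‖ = (0, 3, 3)/4.2426 = (0.0000, 0.7071, 0.7071).
r_{13} = e_1·a_3 = -1.4142.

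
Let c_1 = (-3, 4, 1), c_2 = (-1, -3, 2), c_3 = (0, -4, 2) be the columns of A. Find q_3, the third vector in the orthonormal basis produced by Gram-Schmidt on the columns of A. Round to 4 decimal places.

q_3 = (0.6198, 0.2817, 0.7325)

c_1 = (-3, 4, 1); ‖c_1‖ = 5.0990, so q_1 = (-0.5883, 0.7845, 0.1961).
q_1·c_2 = (-0.5883)·(-1) + 0.7845·(-3) + 0.1961·2 = -1.3728.
u_2 = c_2 + 1.3728·q_1 = (-1.8077, -1.9231, 2.2692).
‖u_2‖ = 3.4807, so q_2 = (-0.5193, -0.5525, 0.6519).
q_1·c_3 = (-0.5883)·0 + 0.7845·(-4) + 0.1961·2 = -2.7456; q_2·c_3 = (-0.5193)·0 + (-0.5525)·(-4) + 0.6519·2 = 3.5139.
u_3 = c_3 + 2.7456·q_1 − 3.5139·q_2 = (0.2095, 0.0952, 0.2476).
‖u_3‖ = 0.3381, so q_3 = (0.6198, 0.2817, 0.7325).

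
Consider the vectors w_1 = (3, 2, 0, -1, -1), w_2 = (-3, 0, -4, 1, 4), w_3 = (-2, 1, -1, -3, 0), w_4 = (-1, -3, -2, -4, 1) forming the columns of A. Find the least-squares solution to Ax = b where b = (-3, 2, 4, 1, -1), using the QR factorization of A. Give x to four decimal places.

x = (-1.1841, -0.5535, 1.1338, -1.0244)

w_1 = (3, 2, 0, -1, -1); ‖w_1‖ = 3.8730, so q_1 = (0.7746, 0.5164, 0.0000, -0.2582, -0.2582).
q_1·w_2 = 0.7746·(-3) + 0.5164·0 + 0.0000·(-4) + (-0.2582)·1 + (-0.2582)·4 = -3.6148.
u_2 = w_2 + 3.6148·q_1 = (-0.2000, 1.8667, -4.0000, 0.0667, 3.0667).
‖u_2‖ = 5.3790, so q_2 = (-0.0372, 0.3470, -0.7436, 0.0124, 0.5701).
q_1·w_3 = 0.7746·(-2) + 0.5164·1 + 0.0000·(-1) + (-0.2582)·(-3) + (-0.2582)·0 = -0.2582; q_2·w_3 = (-0.0372)·(-2) + 0.3470·1 + (-0.7436)·(-1) + 0.0124·(-3) + 0.5701·0 = 1.1278.
u_3 = w_3 + 0.2582·q_1 − 1.1278·q_2 = (-1.7581, 0.7419, -0.1613, -3.0806, -0.7097).
‖u_3‖ = 3.6961, so q_3 = (-0.4757, 0.2007, -0.0436, -0.8335, -0.1920).
q_1·w_4 = 0.7746·(-1) + 0.5164·(-3) + 0.0000·(-2) + (-0.2582)·(-4) + (-0.2582)·1 = -1.5492; q_2·w_4 = (-0.0372)·(-1) + 0.3470·(-3) + (-0.7436)·(-2) + 0.0124·(-4) + 0.5701·1 = 1.0039; q_3·w_4 = (-0.4757)·(-1) + 0.2007·(-3) + (-0.0436)·(-2) + (-0.8335)·(-4) + (-0.1920)·1 = 3.1026.
u_4 = w_4 + 1.5492·q_1 − 1.0039·q_2 − 3.1026·q_3 = (1.7131, -3.1712, -1.1181, -1.8264, 0.6234).
‖u_4‖ = 4.2386, so q_4 = (0.4042, -0.7482, -0.2638, -0.4309, 0.1471).
Qᵀb = (-1.2910, -2.7267, 1.0124, -4.3419).
Back-substitute: x_4 = -4.3419/4.2386 = -1.0244.
x_3 = (1.0124 − 3.1026·(-1.0244))/3.6961 = 1.1338.
x_2 = (-2.7267 − 1.1278·1.1338 − 1.0039·(-1.0244))/5.3790 = -0.5535.
x_1 = (-1.2910 + 3.6148·(-0.5535) + 0.2582·1.1338 + 1.5492·(-1.0244))/3.8730 = -1.1841.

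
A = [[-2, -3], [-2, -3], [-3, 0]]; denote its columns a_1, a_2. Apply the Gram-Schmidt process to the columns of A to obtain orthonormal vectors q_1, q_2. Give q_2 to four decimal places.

q_2 = (-0.5145, -0.5145, 0.6860)

a_1 = (-2, -2, -3); ‖a_1‖ = 4.1231, so q_1 = (-0.4851, -0.4851, -0.7276).
q_1·a_2 = (-0.4851)·(-3) + (-0.4851)·(-3) + (-0.7276)·0 = 2.9104.
u_2 = a_2 − 2.9104·q_1 = (-1.5882, -1.5882, 2.1176).
‖u_2‖ = 3.0870, so q_2 = (-0.5145, -0.5145, 0.6860).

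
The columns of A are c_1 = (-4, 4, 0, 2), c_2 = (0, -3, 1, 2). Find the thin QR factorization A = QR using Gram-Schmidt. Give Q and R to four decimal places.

Q = [[-0.6667, -0.2543], [0.6667, -0.6039], [0.0000, 0.2860], [0.3333, 0.6992]], R = [[6.0000, -1.3333], [0.0000, 3.4960]]

c_1 = (-4, 4, 0, 2); ‖c_1‖ = 6.0000, so e_1 = (-0.6667, 0.6667, 0.0000, 0.3333).
e_1·c_2 = (-0.6667)·0 + 0.6667·(-3) + 0.0000·1 + 0.3333·2 = -1.3333.
u_2 = c_2 + 1.3333·e_1 = (-0.8889, -2.1111, 1.0000, 2.4444).
‖u_2‖ = 3.4960, so e_2 = (-0.2543, -0.6039, 0.2860, 0.6992).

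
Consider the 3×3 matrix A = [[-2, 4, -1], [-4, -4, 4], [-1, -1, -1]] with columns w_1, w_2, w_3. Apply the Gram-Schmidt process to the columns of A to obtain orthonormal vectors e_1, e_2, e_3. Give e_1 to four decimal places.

w_1 = (-2, -4, -1); ‖w_1‖ = 4.5826, so e_1 = (-0.4364, -0.8729, -0.2182).

e_1 = (-0.4364, -0.8729, -0.2182)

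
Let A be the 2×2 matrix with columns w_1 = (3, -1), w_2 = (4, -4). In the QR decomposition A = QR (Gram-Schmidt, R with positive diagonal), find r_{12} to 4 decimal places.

w_1 = (3, -1); ‖w_1‖ = 3.1623, so q_1 = (0.9487, -0.3162).
r_{12} = q_1·w_2 = 5.0596.

r_{12} = 5.0596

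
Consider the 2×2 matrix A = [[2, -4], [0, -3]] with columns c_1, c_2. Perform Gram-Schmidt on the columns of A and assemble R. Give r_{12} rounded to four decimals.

c_1 = (2, 0); ‖c_1‖ = 2.0000, so q_1 = (1.0000, 0.0000).
r_{12} = q_1·c_2 = -4.0000.

r_{12} = -4.0000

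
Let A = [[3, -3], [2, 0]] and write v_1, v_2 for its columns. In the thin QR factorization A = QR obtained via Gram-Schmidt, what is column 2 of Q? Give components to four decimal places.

e_2 = (-0.5547, 0.8321)

v_1 = (3, 2); ‖v_1‖ = 3.6056, so e_1 = (0.8321, 0.5547).
e_1·v_2 = 0.8321·(-3) + 0.5547·0 = -2.4962.
u_2 = v_2 + 2.4962·e_1 = (-0.9231, 1.3846).
‖u_2‖ = 1.6641, so e_2 = (-0.5547, 0.8321).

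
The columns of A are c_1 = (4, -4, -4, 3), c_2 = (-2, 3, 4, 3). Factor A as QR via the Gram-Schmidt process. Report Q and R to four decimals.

Q = [[0.5298, -0.0210], [-0.5298, 0.2201], [-0.5298, 0.4193], [0.3974, 0.8805]], R = [[7.5498, -3.5762], [0.0000, 5.0210]]

e_1 = c_1/‖c_1‖ = (4, -4, -4, 3)/7.5498 = (0.5298, -0.5298, -0.5298, 0.3974).
r_{12} = e_1·c_2 = -3.5762.
u_2 = c_2 + 3.5762·e_1 = (-0.1053, 1.1053, 2.1053, 4.4211).
‖u_2‖ = 5.0210, so e_2 = (-0.0210, 0.2201, 0.4193, 0.8805).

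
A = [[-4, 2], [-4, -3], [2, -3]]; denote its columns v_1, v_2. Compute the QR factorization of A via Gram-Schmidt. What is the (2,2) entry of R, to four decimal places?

q_1 = v_1/‖v_1‖ = (-4, -4, 2)/6.0000 = (-0.6667, -0.6667, 0.3333).
r_{12} = q_1·v_2 = -0.3333.
u_2 = v_2 + 0.3333·q_1 = (1.7778, -3.2222, -2.8889).
r_{22} = ‖u_2‖ = 4.6786.

r_{22} = 4.6786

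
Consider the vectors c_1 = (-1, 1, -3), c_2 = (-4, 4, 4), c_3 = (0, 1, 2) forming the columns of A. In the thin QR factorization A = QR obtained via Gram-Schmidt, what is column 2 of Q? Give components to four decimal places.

e_2 = (-0.6396, 0.6396, 0.4264)

c_1 = (-1, 1, -3); ‖c_1‖ = 3.3166, so e_1 = (-0.3015, 0.3015, -0.9045).
e_1·c_2 = (-0.3015)·(-4) + 0.3015·4 + (-0.9045)·4 = -1.2060.
u_2 = c_2 + 1.2060·e_1 = (-4.3636, 4.3636, 2.9091).
‖u_2‖ = 6.8224, so e_2 = (-0.6396, 0.6396, 0.4264).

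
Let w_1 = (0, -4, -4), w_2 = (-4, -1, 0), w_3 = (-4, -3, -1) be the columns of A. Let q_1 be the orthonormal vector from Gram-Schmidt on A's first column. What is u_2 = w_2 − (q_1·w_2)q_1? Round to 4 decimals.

w_1 = (0, -4, -4); ‖w_1‖ = 5.6569, so q_1 = (0.0000, -0.7071, -0.7071).
q_1·w_2 = 0.0000·(-4) + (-0.7071)·(-1) + (-0.7071)·0 = 0.7071.
u_2 = w_2 − 0.7071·q_1 = (-4.0000, -0.5000, 0.5000).

u_2 = (-4.0000, -0.5000, 0.5000)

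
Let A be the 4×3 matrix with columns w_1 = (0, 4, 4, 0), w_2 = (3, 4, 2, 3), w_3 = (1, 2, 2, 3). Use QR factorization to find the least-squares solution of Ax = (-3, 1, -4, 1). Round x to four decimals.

e_1 = w_1/‖w_1‖ = (0, 4, 4, 0)/5.6569 = (0.0000, 0.7071, 0.7071, 0.0000).
r_{12} = e_1·w_2 = 4.2426.
u_2 = w_2 − 4.2426·e_1 = (3.0000, 1.0000, -1.0000, 3.0000).
‖u_2‖ = 4.4721, so e_2 = (0.6708, 0.2236, -0.2236, 0.6708).
r_{13} = e_1·w_3 = 2.8284; r_{23} = e_2·w_3 = 2.6833.
u_3 = w_3 − 2.8284·e_1 − 2.6833·e_2 = (-0.8000, -0.6000, 0.6000, 1.2000).
‖u_3‖ = 1.6733, so e_3 = (-0.4781, -0.3586, 0.3586, 0.7171).
Qᵀb = (-2.1213, -0.2236, 0.3586).
Back-substitute: x_3 = 0.3586/1.6733 = 0.2143.
x_2 = (-0.2236 − 2.6833·0.2143)/4.4721 = -0.1786.
x_1 = (-2.1213 − 4.2426·(-0.1786) − 2.8284·0.2143)/5.6569 = -0.3482.

x = (-0.3482, -0.1786, 0.2143)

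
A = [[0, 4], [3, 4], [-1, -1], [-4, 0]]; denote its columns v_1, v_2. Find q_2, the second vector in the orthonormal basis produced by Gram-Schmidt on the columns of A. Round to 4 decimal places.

v_1 = (0, 3, -1, -4); ‖v_1‖ = 5.0990, so q_1 = (0.0000, 0.5883, -0.1961, -0.7845).
q_1·v_2 = 0.0000·4 + 0.5883·4 + (-0.1961)·(-1) + (-0.7845)·0 = 2.5495.
u_2 = v_2 − 2.5495·q_1 = (4.0000, 2.5000, -0.5000, 2.0000).
‖u_2‖ = 5.1478, so q_2 = (0.7770, 0.4856, -0.0971, 0.3885).

q_2 = (0.7770, 0.4856, -0.0971, 0.3885)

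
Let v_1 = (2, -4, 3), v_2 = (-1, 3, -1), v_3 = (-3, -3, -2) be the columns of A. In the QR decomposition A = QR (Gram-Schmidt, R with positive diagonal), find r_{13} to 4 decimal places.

q_1 = v_1/‖v_1‖ = (2, -4, 3)/5.3852 = (0.3714, -0.7428, 0.5571).
r_{13} = q_1·v_3 = 0.0000.

r_{13} = 0.0000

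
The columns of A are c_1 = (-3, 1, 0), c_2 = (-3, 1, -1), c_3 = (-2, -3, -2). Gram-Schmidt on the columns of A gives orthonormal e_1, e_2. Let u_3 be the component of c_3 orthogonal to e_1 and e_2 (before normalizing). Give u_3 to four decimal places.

u_3 = (-1.1000, -3.3000, 0.0000)

c_1 = (-3, 1, 0); ‖c_1‖ = 3.1623, so e_1 = (-0.9487, 0.3162, 0.0000).
e_1·c_2 = (-0.9487)·(-3) + 0.3162·1 + 0.0000·(-1) = 3.1623.
u_2 = c_2 − 3.1623·e_1 = (0.0000, 0.0000, -1.0000).
‖u_2‖ = 1.0000, so e_2 = (0.0000, 0.0000, -1.0000).
e_1·c_3 = (-0.9487)·(-2) + 0.3162·(-3) + 0.0000·(-2) = 0.9487; e_2·c_3 = (0.0000)·(-2) + 0.0000·(-3) + (-1.0000)·(-2) = 2.0000.
u_3 = c_3 − 0.9487·e_1 − 2.0000·e_2 = (-1.1000, -3.3000, 0.0000).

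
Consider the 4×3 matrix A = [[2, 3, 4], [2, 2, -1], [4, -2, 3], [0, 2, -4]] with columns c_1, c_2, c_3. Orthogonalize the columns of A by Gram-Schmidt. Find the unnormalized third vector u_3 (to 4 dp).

c_1 = (2, 2, 4, 0); ‖c_1‖ = 4.8990, so q_1 = (0.4082, 0.4082, 0.8165, 0.0000).
q_1·c_2 = 0.4082·3 + 0.4082·2 + 0.8165·(-2) + 0.0000·2 = 0.4082.
u_2 = c_2 − 0.4082·q_1 = (2.8333, 1.8333, -2.3333, 2.0000).
‖u_2‖ = 4.5644, so q_2 = (0.6208, 0.4017, -0.5112, 0.4382).
q_1·c_3 = 0.4082·4 + 0.4082·(-1) + 0.8165·3 + 0.0000·(-4) = 3.6742; q_2·c_3 = 0.6208·4 + 0.4017·(-1) + (-0.5112)·3 + 0.4382·(-4) = -1.2050.
u_3 = c_3 − 3.6742·q_1 + 1.2050·q_2 = (3.2480, -2.0160, -0.6160, -3.4720).

u_3 = (3.2480, -2.0160, -0.6160, -3.4720)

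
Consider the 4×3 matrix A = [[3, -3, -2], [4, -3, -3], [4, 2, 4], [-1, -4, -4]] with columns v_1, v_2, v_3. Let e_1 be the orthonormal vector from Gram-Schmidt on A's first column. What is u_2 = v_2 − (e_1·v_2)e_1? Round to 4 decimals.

v_1 = (3, 4, 4, -1); ‖v_1‖ = 6.4807, so e_1 = (0.4629, 0.6172, 0.6172, -0.1543).
e_1·v_2 = 0.4629·(-3) + 0.6172·(-3) + 0.6172·2 + (-0.1543)·(-4) = -1.3887.
u_2 = v_2 + 1.3887·e_1 = (-2.3571, -2.1429, 2.8571, -4.2143).

u_2 = (-2.3571, -2.1429, 2.8571, -4.2143)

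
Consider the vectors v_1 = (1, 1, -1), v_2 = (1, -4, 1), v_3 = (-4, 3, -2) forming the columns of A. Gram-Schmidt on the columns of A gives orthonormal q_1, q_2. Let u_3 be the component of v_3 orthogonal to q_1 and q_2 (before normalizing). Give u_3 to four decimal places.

u_3 = (-1.2632, -0.8421, -2.1053)

v_1 = (1, 1, -1); ‖v_1‖ = 1.7321, so q_1 = (0.5774, 0.5774, -0.5774).
q_1·v_2 = 0.5774·1 + 0.5774·(-4) + (-0.5774)·1 = -2.3094.
u_2 = v_2 + 2.3094·q_1 = (2.3333, -2.6667, -0.3333).
‖u_2‖ = 3.5590, so q_2 = (0.6556, -0.7493, -0.0937).
q_1·v_3 = 0.5774·(-4) + 0.5774·3 + (-0.5774)·(-2) = 0.5774; q_2·v_3 = 0.6556·(-4) + (-0.7493)·3 + (-0.0937)·(-2) = -4.6829.
u_3 = v_3 − 0.5774·q_1 + 4.6829·q_2 = (-1.2632, -0.8421, -2.1053).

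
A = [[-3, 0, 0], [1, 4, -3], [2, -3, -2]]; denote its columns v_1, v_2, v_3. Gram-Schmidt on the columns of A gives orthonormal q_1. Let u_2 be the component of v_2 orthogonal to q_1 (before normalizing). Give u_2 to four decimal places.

u_2 = (-0.4286, 4.1429, -2.7143)

v_1 = (-3, 1, 2); ‖v_1‖ = 3.7417, so q_1 = (-0.8018, 0.2673, 0.5345).
q_1·v_2 = (-0.8018)·0 + 0.2673·4 + 0.5345·(-3) = -0.5345.
u_2 = v_2 + 0.5345·q_1 = (-0.4286, 4.1429, -2.7143).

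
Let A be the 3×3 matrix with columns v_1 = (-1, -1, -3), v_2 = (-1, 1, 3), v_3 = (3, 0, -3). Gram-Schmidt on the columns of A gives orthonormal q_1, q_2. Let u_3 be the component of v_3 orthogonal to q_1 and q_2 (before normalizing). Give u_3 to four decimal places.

u_3 = (0.0000, 0.9000, -0.3000)

v_1 = (-1, -1, -3); ‖v_1‖ = 3.3166, so q_1 = (-0.3015, -0.3015, -0.9045).
q_1·v_2 = (-0.3015)·(-1) + (-0.3015)·1 + (-0.9045)·3 = -2.7136.
u_2 = v_2 + 2.7136·q_1 = (-1.8182, 0.1818, 0.5455).
‖u_2‖ = 1.9069, so q_2 = (-0.9535, 0.0953, 0.2860).
q_1·v_3 = (-0.3015)·3 + (-0.3015)·0 + (-0.9045)·(-3) = 1.8091; q_2·v_3 = (-0.9535)·3 + 0.0953·0 + 0.2860·(-3) = -3.7185.
u_3 = v_3 − 1.8091·q_1 + 3.7185·q_2 = (0.0000, 0.9000, -0.3000).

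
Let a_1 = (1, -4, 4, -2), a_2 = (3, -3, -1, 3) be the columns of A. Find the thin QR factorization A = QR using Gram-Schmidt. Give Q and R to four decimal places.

Q = [[0.1644, 0.5481], [-0.6576, -0.4705], [0.6576, -0.2947], [-0.3288, 0.6256]], R = [[6.0828, 0.8220], [0.0000, 5.2273]]

a_1 = (1, -4, 4, -2); ‖a_1‖ = 6.0828, so q_1 = (0.1644, -0.6576, 0.6576, -0.3288).
q_1·a_2 = 0.1644·3 + (-0.6576)·(-3) + 0.6576·(-1) + (-0.3288)·3 = 0.8220.
u_2 = a_2 − 0.8220·q_1 = (2.8649, -2.4595, -1.5405, 3.2703).
‖u_2‖ = 5.2273, so q_2 = (0.5481, -0.4705, -0.2947, 0.6256).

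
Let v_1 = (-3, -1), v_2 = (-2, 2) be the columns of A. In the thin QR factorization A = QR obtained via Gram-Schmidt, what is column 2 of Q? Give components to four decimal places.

e_1 = v_1/‖v_1‖ = (-3, -1)/3.1623 = (-0.9487, -0.3162).
r_{12} = e_1·v_2 = 1.2649.
u_2 = v_2 − 1.2649·e_1 = (-0.8000, 2.4000).
‖u_2‖ = 2.5298, so e_2 = (-0.3162, 0.9487).

e_2 = (-0.3162, 0.9487)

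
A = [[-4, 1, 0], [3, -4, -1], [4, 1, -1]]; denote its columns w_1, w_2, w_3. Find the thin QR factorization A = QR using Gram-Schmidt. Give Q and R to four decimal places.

Q = [[-0.6247, -0.0449, -0.7796], [0.4685, -0.8202, -0.3282], [0.6247, 0.5703, -0.5334]], R = [[6.4031, -1.8741, -1.0932], [0.0000, 3.8063, 0.2499], [0.0000, 0.0000, 0.8616]]

w_1 = (-4, 3, 4); ‖w_1‖ = 6.4031, so q_1 = (-0.6247, 0.4685, 0.6247).
q_1·w_2 = (-0.6247)·1 + 0.4685·(-4) + 0.6247·1 = -1.8741.
u_2 = w_2 + 1.8741·q_1 = (-0.1707, -3.1220, 2.1707).
‖u_2‖ = 3.8063, so q_2 = (-0.0449, -0.8202, 0.5703).
q_1·w_3 = (-0.6247)·0 + 0.4685·(-1) + 0.6247·(-1) = -1.0932; q_2·w_3 = (-0.0449)·0 + (-0.8202)·(-1) + 0.5703·(-1) = 0.2499.
u_3 = w_3 + 1.0932·q_1 − 0.2499·q_2 = (-0.6717, -0.2828, -0.4596).
‖u_3‖ = 0.8616, so q_3 = (-0.7796, -0.3282, -0.5334).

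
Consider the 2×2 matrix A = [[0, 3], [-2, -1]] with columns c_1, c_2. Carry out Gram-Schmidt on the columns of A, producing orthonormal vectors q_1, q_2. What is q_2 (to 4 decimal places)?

c_1 = (0, -2); ‖c_1‖ = 2.0000, so q_1 = (0.0000, -1.0000).
q_1·c_2 = 0.0000·3 + (-1.0000)·(-1) = 1.0000.
u_2 = c_2 − 1.0000·q_1 = (3.0000, 0.0000).
‖u_2‖ = 3.0000, so q_2 = (1.0000, 0.0000).

q_2 = (1.0000, 0.0000)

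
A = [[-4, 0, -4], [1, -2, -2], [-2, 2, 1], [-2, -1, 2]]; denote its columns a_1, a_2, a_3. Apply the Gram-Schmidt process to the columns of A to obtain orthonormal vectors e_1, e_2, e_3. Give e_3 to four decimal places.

a_1 = (-4, 1, -2, -2); ‖a_1‖ = 5.0000, so e_1 = (-0.8000, 0.2000, -0.4000, -0.4000).
e_1·a_2 = (-0.8000)·0 + 0.2000·(-2) + (-0.4000)·2 + (-0.4000)·(-1) = -0.8000.
u_2 = a_2 + 0.8000·e_1 = (-0.6400, -1.8400, 1.6800, -1.3200).
‖u_2‖ = 2.8914, so e_2 = (-0.2213, -0.6364, 0.5810, -0.4565).
e_1·a_3 = (-0.8000)·(-4) + 0.2000·(-2) + (-0.4000)·1 + (-0.4000)·2 = 1.6000; e_2·a_3 = (-0.2213)·(-4) + (-0.6364)·(-2) + 0.5810·1 + (-0.4565)·2 = 1.8261.
u_3 = a_3 − 1.6000·e_1 − 1.8261·e_2 = (-2.3158, -1.1579, 0.5789, 3.4737).
‖u_3‖ = 4.3710, so e_3 = (-0.5298, -0.2649, 0.1325, 0.7947).

e_3 = (-0.5298, -0.2649, 0.1325, 0.7947)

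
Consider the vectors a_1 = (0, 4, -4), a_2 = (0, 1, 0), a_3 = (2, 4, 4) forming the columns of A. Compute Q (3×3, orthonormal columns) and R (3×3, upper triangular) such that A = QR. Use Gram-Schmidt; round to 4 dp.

Q = [[0.0000, 0.0000, 1.0000], [0.7071, 0.7071, 0.0000], [-0.7071, 0.7071, 0.0000]], R = [[5.6569, 0.7071, 0.0000], [0.0000, 0.7071, 5.6569], [0.0000, 0.0000, 2.0000]]

e_1 = a_1/‖a_1‖ = (0, 4, -4)/5.6569 = (0.0000, 0.7071, -0.7071).
r_{12} = e_1·a_2 = 0.7071.
u_2 = a_2 − 0.7071·e_1 = (0.0000, 0.5000, 0.5000).
‖u_2‖ = 0.7071, so e_2 = (0.0000, 0.7071, 0.7071).
r_{13} = e_1·a_3 = 0.0000; r_{23} = e_2·a_3 = 5.6569.
u_3 = a_3 + 0.0000·e_1 − 5.6569·e_2 = (2.0000, 0.0000, 0.0000).
‖u_3‖ = 2.0000, so e_3 = (1.0000, 0.0000, 0.0000).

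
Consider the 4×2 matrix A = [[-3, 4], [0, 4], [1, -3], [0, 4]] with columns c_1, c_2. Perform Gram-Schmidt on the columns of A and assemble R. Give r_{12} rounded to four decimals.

e_1 = c_1/‖c_1‖ = (-3, 0, 1, 0)/3.1623 = (-0.9487, 0.0000, 0.3162, 0.0000).
r_{12} = e_1·c_2 = -4.7434.

r_{12} = -4.7434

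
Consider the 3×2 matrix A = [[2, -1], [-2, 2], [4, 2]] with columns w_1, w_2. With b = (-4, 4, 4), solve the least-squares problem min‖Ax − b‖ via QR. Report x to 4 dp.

w_1 = (2, -2, 4); ‖w_1‖ = 4.8990, so q_1 = (0.4082, -0.4082, 0.8165).
q_1·w_2 = 0.4082·(-1) + (-0.4082)·2 + 0.8165·2 = 0.4082.
u_2 = w_2 − 0.4082·q_1 = (-1.1667, 2.1667, 1.6667).
‖u_2‖ = 2.9721, so q_2 = (-0.3925, 0.7290, 0.5608).
Qᵀb = (0.0000, 6.7293).
Back-substitute: x_2 = 6.7293/2.9721 = 2.2642.
x_1 = (0.0000 − 0.4082·2.2642)/4.8990 = -0.1887.

x = (-0.1887, 2.2642)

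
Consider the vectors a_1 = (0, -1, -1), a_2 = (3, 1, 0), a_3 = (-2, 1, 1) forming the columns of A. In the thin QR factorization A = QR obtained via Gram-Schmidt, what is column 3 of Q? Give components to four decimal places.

e_1 = a_1/‖a_1‖ = (0, -1, -1)/1.4142 = (0.0000, -0.7071, -0.7071).
r_{12} = e_1·a_2 = -0.7071.
u_2 = a_2 + 0.7071·e_1 = (3.0000, 0.5000, -0.5000).
‖u_2‖ = 3.0822, so e_2 = (0.9733, 0.1622, -0.1622).
r_{13} = e_1·a_3 = -1.4142; r_{23} = e_2·a_3 = -1.9467.
u_3 = a_3 + 1.4142·e_1 + 1.9467·e_2 = (-0.1053, 0.3158, -0.3158).
‖u_3‖ = 0.4588, so e_3 = (-0.2294, 0.6882, -0.6882).

e_3 = (-0.2294, 0.6882, -0.6882)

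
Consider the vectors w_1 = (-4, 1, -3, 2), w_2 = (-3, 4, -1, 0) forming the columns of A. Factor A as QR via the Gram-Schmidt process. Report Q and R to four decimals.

Q = [[-0.7303, -0.1249], [0.1826, 0.9009], [-0.5477, 0.2408], [0.3651, -0.3389]], R = [[5.4772, 3.4689], [0.0000, 3.7372]]

w_1 = (-4, 1, -3, 2); ‖w_1‖ = 5.4772, so e_1 = (-0.7303, 0.1826, -0.5477, 0.3651).
e_1·w_2 = (-0.7303)·(-3) + 0.1826·4 + (-0.5477)·(-1) + 0.3651·0 = 3.4689.
u_2 = w_2 − 3.4689·e_1 = (-0.4667, 3.3667, 0.9000, -1.2667).
‖u_2‖ = 3.7372, so e_2 = (-0.1249, 0.9009, 0.2408, -0.3389).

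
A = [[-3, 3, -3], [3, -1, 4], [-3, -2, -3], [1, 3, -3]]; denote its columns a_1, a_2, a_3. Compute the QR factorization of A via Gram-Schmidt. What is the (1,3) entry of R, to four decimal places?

r_{13} = 5.1025

e_1 = a_1/‖a_1‖ = (-3, 3, -3, 1)/5.2915 = (-0.5669, 0.5669, -0.5669, 0.1890).
r_{13} = e_1·a_3 = 5.1025.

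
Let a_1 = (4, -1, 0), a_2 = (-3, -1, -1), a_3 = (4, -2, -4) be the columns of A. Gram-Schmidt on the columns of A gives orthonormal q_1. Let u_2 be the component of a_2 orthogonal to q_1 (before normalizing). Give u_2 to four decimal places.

u_2 = (-0.4118, -1.6471, -1.0000)

a_1 = (4, -1, 0); ‖a_1‖ = 4.1231, so q_1 = (0.9701, -0.2425, 0.0000).
q_1·a_2 = 0.9701·(-3) + (-0.2425)·(-1) + 0.0000·(-1) = -2.6679.
u_2 = a_2 + 2.6679·q_1 = (-0.4118, -1.6471, -1.0000).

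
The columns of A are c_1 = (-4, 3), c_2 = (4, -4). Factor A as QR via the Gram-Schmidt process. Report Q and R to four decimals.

c_1 = (-4, 3); ‖c_1‖ = 5.0000, so e_1 = (-0.8000, 0.6000).
e_1·c_2 = (-0.8000)·4 + 0.6000·(-4) = -5.6000.
u_2 = c_2 + 5.6000·e_1 = (-0.4800, -0.6400).
‖u_2‖ = 0.8000, so e_2 = (-0.6000, -0.8000).

Q = [[-0.8000, -0.6000], [0.6000, -0.8000]], R = [[5.0000, -5.6000], [0.0000, 0.8000]]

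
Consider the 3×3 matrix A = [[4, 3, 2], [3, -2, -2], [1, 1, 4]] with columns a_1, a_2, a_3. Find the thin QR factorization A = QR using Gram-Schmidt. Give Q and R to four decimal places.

q_1 = a_1/‖a_1‖ = (4, 3, 1)/5.0990 = (0.7845, 0.5883, 0.1961).
r_{12} = q_1·a_2 = 1.3728.
u_2 = a_2 − 1.3728·q_1 = (1.9231, -2.8077, 0.7308).
‖u_2‖ = 3.4807, so q_2 = (0.5525, -0.8066, 0.2099).
r_{13} = q_1·a_3 = 1.1767; r_{23} = q_2·a_3 = 3.5581.
u_3 = a_3 − 1.1767·q_1 − 3.5581·q_2 = (-0.8889, 0.1778, 3.0222).
‖u_3‖ = 3.1552, so q_3 = (-0.2817, 0.0563, 0.9578).

Q = [[0.7845, 0.5525, -0.2817], [0.5883, -0.8066, 0.0563], [0.1961, 0.2099, 0.9578]], R = [[5.0990, 1.3728, 1.1767], [0.0000, 3.4807, 3.5581], [0.0000, 0.0000, 3.1552]]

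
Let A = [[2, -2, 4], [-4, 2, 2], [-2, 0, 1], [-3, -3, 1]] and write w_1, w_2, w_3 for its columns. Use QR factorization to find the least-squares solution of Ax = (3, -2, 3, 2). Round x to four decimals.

x = (0.0416, -0.7901, 0.3490)

e_1 = w_1/‖w_1‖ = (2, -4, -2, -3)/5.7446 = (0.3482, -0.6963, -0.3482, -0.5222).
r_{12} = e_1·w_2 = -0.5222.
u_2 = w_2 + 0.5222·e_1 = (-1.8182, 1.6364, -0.1818, -3.2727).
‖u_2‖ = 4.0899, so e_2 = (-0.4446, 0.4001, -0.0445, -0.8002).
r_{13} = e_1·w_3 = -0.8704; r_{23} = e_2·w_3 = -1.8227.
u_3 = w_3 + 0.8704·e_1 + 1.8227·e_2 = (3.4928, 2.1232, 0.6159, -0.9130).
‖u_3‖ = 4.2332, so e_3 = (0.8251, 0.5016, 0.1455, -0.2157).
Qᵀb = (0.3482, -3.8676, 1.4773).
Back-substitute: x_3 = 1.4773/4.2332 = 0.3490.
x_2 = (-3.8676 + 1.8227·0.3490)/4.0899 = -0.7901.
x_1 = (0.3482 + 0.5222·(-0.7901) + 0.8704·0.3490)/5.7446 = 0.0416.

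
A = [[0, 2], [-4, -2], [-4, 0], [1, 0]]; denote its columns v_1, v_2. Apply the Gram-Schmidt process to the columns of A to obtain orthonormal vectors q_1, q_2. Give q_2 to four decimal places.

q_2 = (0.8124, -0.4185, 0.3939, -0.0985)

q_1 = v_1/‖v_1‖ = (0, -4, -4, 1)/5.7446 = (0.0000, -0.6963, -0.6963, 0.1741).
r_{12} = q_1·v_2 = 1.3926.
u_2 = v_2 − 1.3926·q_1 = (2.0000, -1.0303, 0.9697, -0.2424).
‖u_2‖ = 2.4618, so q_2 = (0.8124, -0.4185, 0.3939, -0.0985).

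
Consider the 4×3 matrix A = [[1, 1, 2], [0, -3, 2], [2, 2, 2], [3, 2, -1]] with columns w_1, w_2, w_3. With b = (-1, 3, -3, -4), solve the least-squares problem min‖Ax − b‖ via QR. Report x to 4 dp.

w_1 = (1, 0, 2, 3); ‖w_1‖ = 3.7417, so q_1 = (0.2673, 0.0000, 0.5345, 0.8018).
q_1·w_2 = 0.2673·1 + 0.0000·(-3) + 0.5345·2 + 0.8018·2 = 2.9399.
u_2 = w_2 − 2.9399·q_1 = (0.2143, -3.0000, 0.4286, -0.3571).
‖u_2‖ = 3.0589, so q_2 = (0.0701, -0.9807, 0.1401, -0.1168).
q_1·w_3 = 0.2673·2 + 0.0000·2 + 0.5345·2 + 0.8018·(-1) = 0.8018; q_2·w_3 = 0.0701·2 + (-0.9807)·2 + 0.1401·2 + (-0.1168)·(-1) = -1.4244.
u_3 = w_3 − 0.8018·q_1 + 1.4244·q_2 = (1.8855, 0.6031, 1.7710, -1.8092).
‖u_3‖ = 3.2138, so q_3 = (0.5867, 0.1876, 0.5511, -0.5629).
Qᵀb = (-5.0780, -2.9655, 0.5748).
Back-substitute: x_3 = 0.5748/3.2138 = 0.1789.
x_2 = (-2.9655 + 1.4244·0.1789)/3.0589 = -0.8862.
x_1 = (-5.0780 − 2.9399·(-0.8862) − 0.8018·0.1789)/3.7417 = -0.6992.

x = (-0.6992, -0.8862, 0.1789)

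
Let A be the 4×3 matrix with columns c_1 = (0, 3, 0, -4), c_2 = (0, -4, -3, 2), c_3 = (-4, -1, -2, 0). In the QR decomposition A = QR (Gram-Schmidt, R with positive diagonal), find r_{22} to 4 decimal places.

c_1 = (0, 3, 0, -4); ‖c_1‖ = 5.0000, so e_1 = (0.0000, 0.6000, 0.0000, -0.8000).
e_1·c_2 = 0.0000·0 + 0.6000·(-4) + 0.0000·(-3) + (-0.8000)·2 = -4.0000.
u_2 = c_2 + 4.0000·e_1 = (0.0000, -1.6000, -3.0000, -1.2000).
r_{22} = ‖u_2‖ = 3.6056.

r_{22} = 3.6056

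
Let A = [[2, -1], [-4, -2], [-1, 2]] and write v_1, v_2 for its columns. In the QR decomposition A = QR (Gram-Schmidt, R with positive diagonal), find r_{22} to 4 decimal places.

v_1 = (2, -4, -1); ‖v_1‖ = 4.5826, so q_1 = (0.4364, -0.8729, -0.2182).
q_1·v_2 = 0.4364·(-1) + (-0.8729)·(-2) + (-0.2182)·2 = 0.8729.
u_2 = v_2 − 0.8729·q_1 = (-1.3810, -1.2381, 2.1905).
r_{22} = ‖u_2‖ = 2.8702.

r_{22} = 2.8702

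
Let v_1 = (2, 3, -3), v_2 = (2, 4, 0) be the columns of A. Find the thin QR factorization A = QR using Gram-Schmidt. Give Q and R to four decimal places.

Q = [[0.4264, 0.1886], [0.6396, 0.6287], [-0.6396, 0.7544]], R = [[4.6904, 3.4112], [0.0000, 2.8920]]

e_1 = v_1/‖v_1‖ = (2, 3, -3)/4.6904 = (0.4264, 0.6396, -0.6396).
r_{12} = e_1·v_2 = 3.4112.
u_2 = v_2 − 3.4112·e_1 = (0.5455, 1.8182, 2.1818).
‖u_2‖ = 2.8920, so e_2 = (0.1886, 0.6287, 0.7544).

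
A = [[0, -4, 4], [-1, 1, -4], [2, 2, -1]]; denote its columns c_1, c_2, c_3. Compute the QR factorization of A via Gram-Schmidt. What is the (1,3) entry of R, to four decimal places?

e_1 = c_1/‖c_1‖ = (0, -1, 2)/2.2361 = (0.0000, -0.4472, 0.8944).
r_{13} = e_1·c_3 = 0.8944.

r_{13} = 0.8944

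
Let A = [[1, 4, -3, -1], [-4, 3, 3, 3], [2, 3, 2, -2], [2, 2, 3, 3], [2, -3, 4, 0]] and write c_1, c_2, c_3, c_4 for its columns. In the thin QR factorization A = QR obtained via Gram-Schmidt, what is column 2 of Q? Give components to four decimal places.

e_2 = (0.6072, 0.3592, 0.4807, 0.3339, -0.3997)

e_1 = c_1/‖c_1‖ = (1, -4, 2, 2, 2)/5.3852 = (0.1857, -0.7428, 0.3714, 0.3714, 0.3714).
r_{12} = e_1·c_2 = -0.7428.
u_2 = c_2 + 0.7428·e_1 = (4.1379, 2.4483, 3.2759, 2.2759, -2.7241).
‖u_2‖ = 6.8153, so e_2 = (0.6072, 0.3592, 0.4807, 0.3339, -0.3997).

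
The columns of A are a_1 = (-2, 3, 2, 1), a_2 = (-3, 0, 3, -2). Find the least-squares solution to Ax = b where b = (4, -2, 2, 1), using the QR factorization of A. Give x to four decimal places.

a_1 = (-2, 3, 2, 1); ‖a_1‖ = 4.2426, so e_1 = (-0.4714, 0.7071, 0.4714, 0.2357).
e_1·a_2 = (-0.4714)·(-3) + 0.7071·0 + 0.4714·3 + 0.2357·(-2) = 2.3570.
u_2 = a_2 − 2.3570·e_1 = (-1.8889, -1.6667, 1.8889, -2.5556).
‖u_2‖ = 4.0552, so e_2 = (-0.4658, -0.4110, 0.4658, -0.6302).
Qᵀb = (-2.1213, -0.7398).
Back-substitute: x_2 = -0.7398/4.0552 = -0.1824.
x_1 = (-2.1213 − 2.3570·(-0.1824))/4.2426 = -0.3986.

x = (-0.3986, -0.1824)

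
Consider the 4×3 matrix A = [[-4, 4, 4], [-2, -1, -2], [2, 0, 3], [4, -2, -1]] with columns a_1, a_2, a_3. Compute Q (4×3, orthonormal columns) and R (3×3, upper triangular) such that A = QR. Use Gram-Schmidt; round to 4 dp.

Q = [[-0.6325, 0.6034, 0.0342], [-0.3162, -0.7039, 0.4680], [0.3162, 0.3687, 0.8674], [0.6325, 0.0670, -0.1655]], R = [[6.3246, -3.4785, -1.5811], [0.0000, 2.9833, 4.8604], [0.0000, 0.0000, 1.9689]]

a_1 = (-4, -2, 2, 4); ‖a_1‖ = 6.3246, so e_1 = (-0.6325, -0.3162, 0.3162, 0.6325).
e_1·a_2 = (-0.6325)·4 + (-0.3162)·(-1) + 0.3162·0 + 0.6325·(-2) = -3.4785.
u_2 = a_2 + 3.4785·e_1 = (1.8000, -2.1000, 1.1000, 0.2000).
‖u_2‖ = 2.9833, so e_2 = (0.6034, -0.7039, 0.3687, 0.0670).
e_1·a_3 = (-0.6325)·4 + (-0.3162)·(-2) + 0.3162·3 + 0.6325·(-1) = -1.5811; e_2·a_3 = 0.6034·4 + (-0.7039)·(-2) + 0.3687·3 + 0.0670·(-1) = 4.8604.
u_3 = a_3 + 1.5811·e_1 − 4.8604·e_2 = (0.0674, 0.9213, 1.7079, -0.3258).
‖u_3‖ = 1.9689, so e_3 = (0.0342, 0.4680, 0.8674, -0.1655).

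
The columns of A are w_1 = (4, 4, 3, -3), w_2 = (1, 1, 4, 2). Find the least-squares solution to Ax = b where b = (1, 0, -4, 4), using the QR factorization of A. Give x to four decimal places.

w_1 = (4, 4, 3, -3); ‖w_1‖ = 7.0711, so e_1 = (0.5657, 0.5657, 0.4243, -0.4243).
e_1·w_2 = 0.5657·1 + 0.5657·1 + 0.4243·4 + (-0.4243)·2 = 1.9799.
u_2 = w_2 − 1.9799·e_1 = (-0.1200, -0.1200, 3.1600, 2.8400).
‖u_2‖ = 4.2521, so e_2 = (-0.0282, -0.0282, 0.7432, 0.6679).
Qᵀb = (-2.8284, -0.3293).
Back-substitute: x_2 = -0.3293/4.2521 = -0.0774.
x_1 = (-2.8284 − 1.9799·(-0.0774))/7.0711 = -0.3783.

x = (-0.3783, -0.0774)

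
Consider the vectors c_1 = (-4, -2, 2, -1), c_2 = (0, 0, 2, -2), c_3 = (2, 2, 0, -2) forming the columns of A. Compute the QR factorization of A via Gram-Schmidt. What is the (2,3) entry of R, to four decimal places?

q_1 = c_1/‖c_1‖ = (-4, -2, 2, -1)/5.0000 = (-0.8000, -0.4000, 0.4000, -0.2000).
r_{12} = q_1·c_2 = 1.2000.
u_2 = c_2 − 1.2000·q_1 = (0.9600, 0.4800, 1.5200, -1.7600).
‖u_2‖ = 2.5612, so q_2 = (0.3748, 0.1874, 0.5935, -0.6872).
r_{23} = q_2·c_3 = 2.4988.

r_{23} = 2.4988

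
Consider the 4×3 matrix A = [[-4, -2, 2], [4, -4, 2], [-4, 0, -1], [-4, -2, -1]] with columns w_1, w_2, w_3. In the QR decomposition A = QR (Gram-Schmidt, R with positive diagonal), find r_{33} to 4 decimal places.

w_1 = (-4, 4, -4, -4); ‖w_1‖ = 8.0000, so q_1 = (-0.5000, 0.5000, -0.5000, -0.5000).
q_1·w_2 = (-0.5000)·(-2) + 0.5000·(-4) + (-0.5000)·0 + (-0.5000)·(-2) = 0.0000.
u_2 = w_2 + 0.0000·q_1 = (-2.0000, -4.0000, 0.0000, -2.0000).
‖u_2‖ = 4.8990, so q_2 = (-0.4082, -0.8165, 0.0000, -0.4082).
q_1·w_3 = (-0.5000)·2 + 0.5000·2 + (-0.5000)·(-1) + (-0.5000)·(-1) = 1.0000; q_2·w_3 = (-0.4082)·2 + (-0.8165)·2 + 0.0000·(-1) + (-0.4082)·(-1) = -2.0412.
u_3 = w_3 − 1.0000·q_1 + 2.0412·q_2 = (1.6667, -0.1667, -0.5000, -1.3333).
r_{33} = ‖u_3‖ = 2.1985.

r_{33} = 2.1985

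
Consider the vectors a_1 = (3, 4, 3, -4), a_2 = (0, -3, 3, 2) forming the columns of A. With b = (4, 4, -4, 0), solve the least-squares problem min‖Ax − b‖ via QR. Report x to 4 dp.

a_1 = (3, 4, 3, -4); ‖a_1‖ = 7.0711, so q_1 = (0.4243, 0.5657, 0.4243, -0.5657).
q_1·a_2 = 0.4243·0 + 0.5657·(-3) + 0.4243·3 + (-0.5657)·2 = -1.5556.
u_2 = a_2 + 1.5556·q_1 = (0.6600, -2.1200, 3.6600, 1.1200).
‖u_2‖ = 4.4249, so q_2 = (0.1492, -0.4791, 0.8271, 0.2531).
Qᵀb = (2.2627, -4.6283).
Back-substitute: x_2 = -4.6283/4.4249 = -1.0460.
x_1 = (2.2627 + 1.5556·(-1.0460))/7.0711 = 0.0899.

x = (0.0899, -1.0460)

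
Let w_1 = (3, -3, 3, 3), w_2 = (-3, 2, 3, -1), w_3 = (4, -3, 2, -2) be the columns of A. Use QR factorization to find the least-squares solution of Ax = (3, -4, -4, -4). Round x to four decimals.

x = (-0.9248, -1.0098, 1.0098)

w_1 = (3, -3, 3, 3); ‖w_1‖ = 6.0000, so e_1 = (0.5000, -0.5000, 0.5000, 0.5000).
e_1·w_2 = 0.5000·(-3) + (-0.5000)·2 + 0.5000·3 + 0.5000·(-1) = -1.5000.
u_2 = w_2 + 1.5000·e_1 = (-2.2500, 1.2500, 3.7500, -0.2500).
‖u_2‖ = 4.5552, so e_2 = (-0.4939, 0.2744, 0.8232, -0.0549).
e_1·w_3 = 0.5000·4 + (-0.5000)·(-3) + 0.5000·2 + 0.5000·(-2) = 3.5000; e_2·w_3 = (-0.4939)·4 + 0.2744·(-3) + 0.8232·2 + (-0.0549)·(-2) = -1.0428.
u_3 = w_3 − 3.5000·e_1 + 1.0428·e_2 = (1.7349, -0.9639, 1.1084, -3.8072).
‖u_3‖ = 4.4343, so e_3 = (0.3913, -0.2174, 0.2500, -0.8586).
Qᵀb = (-0.5000, -5.6529, 4.4777).
Back-substitute: x_3 = 4.4777/4.4343 = 1.0098.
x_2 = (-5.6529 + 1.0428·1.0098)/4.5552 = -1.0098.
x_1 = (-0.5000 + 1.5000·(-1.0098) − 3.5000·1.0098)/6.0000 = -0.9248.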